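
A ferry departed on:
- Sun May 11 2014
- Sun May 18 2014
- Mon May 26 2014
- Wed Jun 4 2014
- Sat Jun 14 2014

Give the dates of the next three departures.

Wed Jun 25 2014, Mon Jul 7 2014, Sun Jul 20 2014

Intervals are 7, 8, 9, 10 days — an arithmetic progression with common difference 1.
Next gap: 11 days. Sat Jun 14 2014 + 11 days = Wed Jun 25 2014.
Next gap: 12 days. Wed Jun 25 2014 + 12 days = Mon Jul 7 2014.
Next gap: 13 days. Mon Jul 7 2014 + 13 days = Sun Jul 20 2014.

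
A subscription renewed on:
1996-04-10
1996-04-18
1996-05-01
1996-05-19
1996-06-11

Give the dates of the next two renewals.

1996-07-09, 1996-08-11

The spacing grows by 5 each time: 8, 13, 18, 23 days.
Next gap: 28 days. 1996-06-11 + 28 days = 1996-07-09.
Next gap: 33 days. 1996-07-09 + 33 days = 1996-08-11.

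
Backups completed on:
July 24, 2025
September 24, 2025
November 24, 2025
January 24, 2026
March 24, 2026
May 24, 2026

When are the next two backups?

The day-of-month is always 24 (62, 61, 61, 59, 61 days between events).
So this recurs on the 24th of every 2 months.
July 2026: July 24, 2026.
Next: September 2026 → September 24, 2026.

July 24, 2026; September 24, 2026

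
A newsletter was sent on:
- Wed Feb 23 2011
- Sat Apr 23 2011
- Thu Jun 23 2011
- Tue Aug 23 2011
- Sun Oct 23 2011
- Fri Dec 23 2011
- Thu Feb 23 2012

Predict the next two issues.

Mon Apr 23 2012, Sat Jun 23 2012

Gaps: 59, 61, 61, 61, 61, 62 days — not constant. Every event is on the 23rd of the month.
Pattern: the 23rd of every 2 months.
April 2012: Mon Apr 23 2012.
June 2012: Sat Jun 23 2012.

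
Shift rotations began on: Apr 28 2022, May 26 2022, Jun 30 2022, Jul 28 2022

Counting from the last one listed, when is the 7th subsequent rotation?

These are Thursdays with 28, 35, 28-day gaps.
Each is the final Thursday of its month — Jun 30 2022 is past the 28th, so '4th Thursday' doesn't fit.
Last Thursday of August 2022: Aug 25 2022.
September 2022 ends with Thursday Sep 29 2022.
Last Thursday of October 2022: Oct 27 2022.
Last Thursday of November 2022: Nov 24 2022.
December 2022 ends with Thursday Dec 29 2022.
Last Thursday of January 2023: Jan 26 2023.
Last Thursday of February 2023: Feb 23 2023.

Feb 23 2023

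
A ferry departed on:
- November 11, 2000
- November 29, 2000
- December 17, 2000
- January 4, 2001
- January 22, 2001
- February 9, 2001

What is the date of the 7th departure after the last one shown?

Gaps between consecutive events: 18, 18, 18, 18, 18 days — a constant 18-day interval.
February 9, 2001 + 18 days = February 27, 2001.
February 27, 2001 + 18 days = March 17, 2001.
March 17, 2001 + 18 days = April 4, 2001.
April 4, 2001 + 18 days = April 22, 2001.
April 22, 2001 + 18 days = May 10, 2001.
May 10, 2001 + 18 days = May 28, 2001.
May 28, 2001 + 18 days = June 15, 2001.

June 15, 2001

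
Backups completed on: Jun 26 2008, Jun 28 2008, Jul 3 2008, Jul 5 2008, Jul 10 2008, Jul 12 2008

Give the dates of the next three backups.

Every event lands on a Thursday or Saturday (gaps cycle 2, 5, 2, 5, 2).
So the schedule is: every Thursday and Saturday.
Next Thursday: Jul 17 2008.
Next Saturday: Jul 19 2008.
Next Thursday: Jul 24 2008.

Jul 17 2008, Jul 19 2008, Jul 24 2008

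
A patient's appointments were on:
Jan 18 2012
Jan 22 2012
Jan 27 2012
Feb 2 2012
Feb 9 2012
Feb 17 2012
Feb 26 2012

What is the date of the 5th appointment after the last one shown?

Apr 26 2012

The spacing grows by 1 each time: 4, 5, 6, 7, 8, 9 days.
Next gap: 10 days. Feb 26 2012 + 10 days = Mar 7 2012.
Next gap: 11 days. Mar 7 2012 + 11 days = Mar 18 2012.
Next gap: 12 days. Mar 18 2012 + 12 days = Mar 30 2012.
Next gap: 13 days. Mar 30 2012 + 13 days = Apr 12 2012.
Next gap: 14 days. Apr 12 2012 + 14 days = Apr 26 2012.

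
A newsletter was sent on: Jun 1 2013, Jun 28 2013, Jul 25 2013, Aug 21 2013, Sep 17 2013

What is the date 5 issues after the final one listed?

Jan 30 2014

Every event comes 27 days after the last (27, 27, 27, 27).
Sep 17 2013 + 27 days = Oct 14 2013.
Oct 14 2013 + 27 days = Nov 10 2013.
Nov 10 2013 + 27 days = Dec 7 2013.
Dec 7 2013 + 27 days = Jan 3 2014.
Jan 3 2014 + 27 days = Jan 30 2014.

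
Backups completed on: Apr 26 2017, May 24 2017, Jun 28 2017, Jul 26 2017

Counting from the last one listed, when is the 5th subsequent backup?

Dec 27 2017

Gaps: 28, 35, 28 days — a mix of 28 and 35. Every date is a Wednesday.
Each is the 4th Wednesday of its month.
August 2017 — 4th Wednesday is Aug 23 2017.
4th Wednesday of September 2017: Sep 27 2017.
4th Wednesday of October 2017: Oct 25 2017.
4th Wednesday of November 2017: Nov 22 2017.
December 2017 — 4th Wednesday is Dec 27 2017.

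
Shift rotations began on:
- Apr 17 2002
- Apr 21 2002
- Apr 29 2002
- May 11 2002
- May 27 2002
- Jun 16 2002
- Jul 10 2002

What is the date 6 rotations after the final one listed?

Intervals are 4, 8, 12, 16, 20, 24 days — an arithmetic progression with common difference 4.
Next gap: 28 days. Jul 10 2002 + 28 days = Aug 7 2002.
Next gap: 32 days. Aug 7 2002 + 32 days = Sep 8 2002.
Next gap: 36 days. Sep 8 2002 + 36 days = Oct 14 2002.
Next gap: 40 days. Oct 14 2002 + 40 days = Nov 23 2002.
Next gap: 44 days. Nov 23 2002 + 44 days = Jan 6 2003.
Next gap: 48 days. Jan 6 2003 + 48 days = Feb 23 2003.

Feb 23 2003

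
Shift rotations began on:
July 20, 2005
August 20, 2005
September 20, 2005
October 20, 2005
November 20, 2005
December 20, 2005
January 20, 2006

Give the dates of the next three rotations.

Each date is the 20th; the gaps (31, 31, 30, 31, 30, 31) track the month lengths.
The rule is the 20th of each month.
Next: February 2006 → February 20, 2006.
Next: March 2006 → March 20, 2006.
April 2006: April 20, 2006.

February 20, 2006; March 20, 2006; April 20, 2006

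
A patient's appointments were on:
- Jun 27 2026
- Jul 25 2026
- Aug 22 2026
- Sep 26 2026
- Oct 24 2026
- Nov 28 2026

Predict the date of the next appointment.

Gaps: 28, 28, 35, 28, 35 days — a mix of 28 and 35. Every date is a Saturday.
Each is the 4th Saturday of its month.
December 2026 — 4th Saturday is Dec 26 2026.

Dec 26 2026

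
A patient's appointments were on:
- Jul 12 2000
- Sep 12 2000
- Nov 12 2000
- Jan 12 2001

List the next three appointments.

Mar 12 2001, May 12 2001, Jul 12 2001

Each date is the 12th; the gaps (62, 61, 61) track the month lengths.
The rule is the 12th of every 2 months.
March 2001: Mar 12 2001.
May 2001: May 12 2001.
Next: July 2001 → Jul 12 2001.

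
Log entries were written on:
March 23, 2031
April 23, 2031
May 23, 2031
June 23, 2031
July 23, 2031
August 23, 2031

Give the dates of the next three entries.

Gaps: 31, 30, 31, 30, 31 days — not constant. Every event is on the 23rd of the month.
Pattern: the 23rd of each month.
Next: September 2031 → September 23, 2031.
October 2031: October 23, 2031.
Next: November 2031 → November 23, 2031.

September 23, 2031; October 23, 2031; November 23, 2031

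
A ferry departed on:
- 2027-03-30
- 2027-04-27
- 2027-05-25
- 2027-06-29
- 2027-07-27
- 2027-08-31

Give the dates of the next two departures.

Every date is a Tuesday; gaps 28, 28, 35, 28, 35 days.
Each is the last Tuesday of its month (at least one falls on the 29th or later, ruling out '4th Tuesday').
Last Tuesday of September 2027: 2027-09-28.
October 2027 ends with Tuesday 2027-10-26.

2027-09-28, 2027-10-26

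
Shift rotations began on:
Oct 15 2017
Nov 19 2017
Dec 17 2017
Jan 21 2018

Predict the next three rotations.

Feb 18 2018, Mar 18 2018, Apr 15 2018

Gaps: 35, 28, 35 days — a mix of 28 and 35. Every date is a Sunday.
Each is the 3rd Sunday of its month.
3rd Sunday of February 2018: Feb 18 2018.
March 2018 — 3rd Sunday is Mar 18 2018.
April 2018 — 3rd Sunday is Apr 15 2018.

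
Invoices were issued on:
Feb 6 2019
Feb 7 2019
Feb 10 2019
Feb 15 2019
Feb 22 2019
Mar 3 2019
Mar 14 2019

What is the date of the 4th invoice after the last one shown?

May 17 2019

Gaps: 1, 3, 5, 7, 9, 11 days — each gap is 2 larger than the previous one.
Next gap: 13 days. Mar 14 2019 + 13 days = Mar 27 2019.
Next gap: 15 days. Mar 27 2019 + 15 days = Apr 11 2019.
Next gap: 17 days. Apr 11 2019 + 17 days = Apr 28 2019.
Next gap: 19 days. Apr 28 2019 + 19 days = May 17 2019.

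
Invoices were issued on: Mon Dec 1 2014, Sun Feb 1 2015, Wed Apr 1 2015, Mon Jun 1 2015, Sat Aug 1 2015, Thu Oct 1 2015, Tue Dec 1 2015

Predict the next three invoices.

Mon Feb 1 2016, Fri Apr 1 2016, Wed Jun 1 2016

Each date is the 1st; the gaps (62, 59, 61, 61, 61, 61) track the month lengths.
The rule is the 1st of every 2 months.
Next: February 2016 → Mon Feb 1 2016.
Next: April 2016 → Fri Apr 1 2016.
Next: June 2016 → Wed Jun 1 2016.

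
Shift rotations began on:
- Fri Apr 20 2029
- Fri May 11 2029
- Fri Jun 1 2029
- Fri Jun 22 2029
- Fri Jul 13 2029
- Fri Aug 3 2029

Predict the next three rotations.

Fri Aug 24 2029, Fri Sep 14 2029, Fri Oct 5 2029

Every event comes 21 days after the last (21, 21, 21, 21, 21).
Fri Aug 3 2029 + 21 days = Fri Aug 24 2029.
Fri Aug 24 2029 + 21 days = Fri Sep 14 2029.
Fri Sep 14 2029 + 21 days = Fri Oct 5 2029.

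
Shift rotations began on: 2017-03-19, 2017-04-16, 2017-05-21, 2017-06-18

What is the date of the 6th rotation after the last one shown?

2017-12-17

All dates are Sundays, 28, 35, 28 days apart.
Specifically, the 3rd Sunday of each month.
July 2017 — 3rd Sunday is 2017-07-16.
3rd Sunday of August 2017: 2017-08-20.
3rd Sunday of September 2017: 2017-09-17.
October 2017 — 3rd Sunday is 2017-10-15.
3rd Sunday of November 2017: 2017-11-19.
December 2017 — 3rd Sunday is 2017-12-17.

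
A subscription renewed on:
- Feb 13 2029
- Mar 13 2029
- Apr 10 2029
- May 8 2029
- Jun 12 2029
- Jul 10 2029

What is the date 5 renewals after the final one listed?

These are Tuesdays at 28- or 35-day spacing (28, 28, 28, 35, 28).
The pattern: 2nd Tuesday of the month.
August 2029 — 2nd Tuesday is Aug 14 2029.
2nd Tuesday of September 2029: Sep 11 2029.
October 2029 — 2nd Tuesday is Oct 9 2029.
November 2029 — 2nd Tuesday is Nov 13 2029.
December 2029 — 2nd Tuesday is Dec 11 2029.

Dec 11 2029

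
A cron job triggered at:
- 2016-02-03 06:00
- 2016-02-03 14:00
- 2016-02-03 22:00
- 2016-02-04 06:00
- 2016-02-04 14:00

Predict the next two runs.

2016-02-04 22:00, 2016-02-05 06:00

Spacing: 8, 8, 8, 8 h — constant 8 h.
2016-02-04 14:00 + 8 h = 2016-02-04 22:00.
2016-02-04 22:00 + 8 h = 2016-02-05 06:00.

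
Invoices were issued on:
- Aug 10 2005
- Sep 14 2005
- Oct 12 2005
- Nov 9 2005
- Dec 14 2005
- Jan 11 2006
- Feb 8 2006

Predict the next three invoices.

Mar 8 2006, Apr 12 2006, May 10 2006

These are Wednesdays at 28- or 35-day spacing (35, 28, 28, 35, 28, 28).
The pattern: 2nd Wednesday of the month.
2nd Wednesday of March 2006: Mar 8 2006.
2nd Wednesday of April 2006: Apr 12 2006.
2nd Wednesday of May 2006: May 10 2006.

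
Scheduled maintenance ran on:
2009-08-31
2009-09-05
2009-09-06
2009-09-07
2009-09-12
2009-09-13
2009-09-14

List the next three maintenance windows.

2009-09-19, 2009-09-20, 2009-09-21

Every event lands on a Monday or Saturday or Sunday (gaps cycle 5, 1, 1, 5, 1, 1).
So the schedule is: every Monday, Saturday and Sunday.
The following Saturday is 2009-09-19.
The following Sunday is 2009-09-20.
Next Monday: 2009-09-21.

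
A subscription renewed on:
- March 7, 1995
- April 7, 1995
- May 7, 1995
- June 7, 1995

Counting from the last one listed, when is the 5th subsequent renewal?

November 7, 1995

The day-of-month is always 7 (31, 30, 31 days between events).
So this recurs on the 7th of each month.
July 1995: July 7, 1995.
Next: August 1995 → August 7, 1995.
Next: September 1995 → September 7, 1995.
October 1995: October 7, 1995.
Next: November 1995 → November 7, 1995.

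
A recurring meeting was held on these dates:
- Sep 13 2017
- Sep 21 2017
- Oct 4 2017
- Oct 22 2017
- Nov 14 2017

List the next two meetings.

The spacing grows by 5 each time: 8, 13, 18, 23 days.
Next gap: 28 days. Nov 14 2017 + 28 days = Dec 12 2017.
Next gap: 33 days. Dec 12 2017 + 33 days = Jan 14 2018.

Dec 12 2017, Jan 14 2018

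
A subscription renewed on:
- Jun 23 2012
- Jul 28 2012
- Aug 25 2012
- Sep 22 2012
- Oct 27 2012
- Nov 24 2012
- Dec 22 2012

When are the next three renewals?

Jan 26 2013, Feb 23 2013, Mar 23 2013

These are Saturdays at 28- or 35-day spacing (35, 28, 28, 35, 28, 28).
The pattern: 4th Saturday of the month.
January 2013 — 4th Saturday is Jan 26 2013.
4th Saturday of February 2013: Feb 23 2013.
March 2013 — 4th Saturday is Mar 23 2013.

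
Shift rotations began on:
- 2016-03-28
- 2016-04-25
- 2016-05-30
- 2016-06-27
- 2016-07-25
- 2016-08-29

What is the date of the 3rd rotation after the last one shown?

All Mondays; the gaps (28, 35, 28, 28, 35) vary with month length.
This is the last Monday of each month.
Last Monday of September 2016: 2016-09-26.
October 2016 ends with Monday 2016-10-31.
Last Monday of November 2016: 2016-11-28.

2016-11-28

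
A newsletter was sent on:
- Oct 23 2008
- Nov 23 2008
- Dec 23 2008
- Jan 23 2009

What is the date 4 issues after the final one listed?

Gaps: 31, 30, 31 days — not constant. Every event is on the 23rd of the month.
Pattern: the 23rd of each month.
Next: February 2009 → Feb 23 2009.
March 2009: Mar 23 2009.
Next: April 2009 → Apr 23 2009.
Next: May 2009 → May 23 2009.

May 23 2009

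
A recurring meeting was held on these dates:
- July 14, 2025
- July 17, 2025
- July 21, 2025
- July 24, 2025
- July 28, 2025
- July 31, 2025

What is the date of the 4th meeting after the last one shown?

August 14, 2025

Every event lands on a Monday or Thursday (gaps cycle 3, 4, 3, 4, 3).
So the schedule is: every Monday and Thursday.
Next Monday: August 4, 2025.
Next Thursday: August 7, 2025.
The following Monday is August 11, 2025.
Next Thursday: August 14, 2025.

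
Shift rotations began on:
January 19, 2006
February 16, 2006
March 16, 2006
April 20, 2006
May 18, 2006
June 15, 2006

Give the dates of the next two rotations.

Gaps: 28, 28, 35, 28, 28 days — a mix of 28 and 35. Every date is a Thursday.
Each is the 3rd Thursday of its month.
3rd Thursday of July 2006: July 20, 2006.
August 2006 — 3rd Thursday is August 17, 2006.

July 20, 2006; August 17, 2006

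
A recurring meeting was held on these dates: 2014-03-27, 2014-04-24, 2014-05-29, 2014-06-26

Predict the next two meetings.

2014-07-31, 2014-08-28

All Thursdays; the gaps (28, 35, 28) vary with month length.
This is the last Thursday of each month.
Last Thursday of July 2014: 2014-07-31.
August 2014 ends with Thursday 2014-08-28.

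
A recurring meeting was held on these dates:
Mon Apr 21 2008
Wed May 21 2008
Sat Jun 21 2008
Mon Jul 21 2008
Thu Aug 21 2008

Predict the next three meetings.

The day-of-month is always 21 (30, 31, 30, 31 days between events).
So this recurs on the 21st of each month.
September 2008: Sun Sep 21 2008.
October 2008: Tue Oct 21 2008.
Next: November 2008 → Fri Nov 21 2008.

Sun Sep 21 2008, Tue Oct 21 2008, Fri Nov 21 2008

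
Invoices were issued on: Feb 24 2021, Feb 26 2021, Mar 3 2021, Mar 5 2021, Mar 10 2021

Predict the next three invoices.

Mar 12 2021, Mar 17 2021, Mar 19 2021

Gaps: 2, 5, 2, 5 days — not constant, but cyclic with period 2.
The events fall on every Wednesday and Friday.
The following Friday is Mar 12 2021.
Next Wednesday: Mar 17 2021.
Next Friday: Mar 19 2021.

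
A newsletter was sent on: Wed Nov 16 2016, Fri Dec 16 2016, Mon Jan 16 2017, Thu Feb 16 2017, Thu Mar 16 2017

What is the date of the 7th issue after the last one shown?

Gaps: 30, 31, 31, 28 days — not constant. Every event is on the 16th of the month.
Pattern: the 16th of each month.
Next: April 2017 → Sun Apr 16 2017.
May 2017: Tue May 16 2017.
Next: June 2017 → Fri Jun 16 2017.
Next: July 2017 → Sun Jul 16 2017.
August 2017: Wed Aug 16 2017.
September 2017: Sat Sep 16 2017.
Next: October 2017 → Mon Oct 16 2017.

Mon Oct 16 2017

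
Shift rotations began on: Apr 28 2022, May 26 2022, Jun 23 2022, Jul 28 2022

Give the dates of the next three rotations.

All dates are Thursdays, 28, 28, 35 days apart.
Specifically, the 4th Thursday of each month.
August 2022 — 4th Thursday is Aug 25 2022.
September 2022 — 4th Thursday is Sep 22 2022.
October 2022 — 4th Thursday is Oct 27 2022.

Aug 25 2022, Sep 22 2022, Oct 27 2022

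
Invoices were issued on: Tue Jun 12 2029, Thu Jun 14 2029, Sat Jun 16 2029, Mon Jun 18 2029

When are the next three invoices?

Wed Jun 20 2029, Fri Jun 22 2029, Sun Jun 24 2029

The spacing is 2, 2, 2 days — always 2 days.
Mon Jun 18 2029 + 2 days = Wed Jun 20 2029.
Wed Jun 20 2029 + 2 days = Fri Jun 22 2029.
Fri Jun 22 2029 + 2 days = Sun Jun 24 2029.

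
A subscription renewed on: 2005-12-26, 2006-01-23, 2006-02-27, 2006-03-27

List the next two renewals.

2006-04-24, 2006-05-22

Gaps: 28, 35, 28 days — a mix of 28 and 35. Every date is a Monday.
Each is the 4th Monday of its month.
April 2006 — 4th Monday is 2006-04-24.
4th Monday of May 2006: 2006-05-22.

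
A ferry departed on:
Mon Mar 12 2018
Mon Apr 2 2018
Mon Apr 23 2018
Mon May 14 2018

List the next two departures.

Mon Jun 4 2018, Mon Jun 25 2018

The spacing is 21, 21, 21 days — always 21 days.
Mon May 14 2018 + 21 days = Mon Jun 4 2018.
Mon Jun 4 2018 + 21 days = Mon Jun 25 2018.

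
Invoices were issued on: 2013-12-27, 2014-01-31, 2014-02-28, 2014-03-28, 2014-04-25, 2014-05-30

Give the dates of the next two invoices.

These are Fridays with 35, 28, 28, 28, 35-day gaps.
Each is the final Friday of its month — 2014-01-31 is past the 28th, so '4th Friday' doesn't fit.
June 2014 ends with Friday 2014-06-27.
July 2014 ends with Friday 2014-07-25.

2014-06-27, 2014-07-25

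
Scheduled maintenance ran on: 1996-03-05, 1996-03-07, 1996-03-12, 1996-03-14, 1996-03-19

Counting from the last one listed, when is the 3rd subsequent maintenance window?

1996-03-28

The gap pattern 2, 5, 2, 5 repeats every 2 events.
These are the Tuesdays and Thursdays of each week.
Next Thursday: 1996-03-21.
The following Tuesday is 1996-03-26.
The following Thursday is 1996-03-28.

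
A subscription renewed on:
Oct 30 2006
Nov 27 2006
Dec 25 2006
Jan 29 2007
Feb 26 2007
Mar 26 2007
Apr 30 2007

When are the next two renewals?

These are Mondays with 28, 28, 35, 28, 28, 35-day gaps.
Each is the final Monday of its month — Oct 30 2006 is past the 28th, so '4th Monday' doesn't fit.
May 2007 ends with Monday May 28 2007.
Last Monday of June 2007: Jun 25 2007.

May 28 2007, Jun 25 2007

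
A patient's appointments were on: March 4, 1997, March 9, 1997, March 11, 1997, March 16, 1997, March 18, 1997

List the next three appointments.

March 23, 1997; March 25, 1997; March 30, 1997

The gap pattern 5, 2, 5, 2 repeats every 2 events.
These are the Tuesdays and Sundays of each week.
The following Sunday is March 23, 1997.
The following Tuesday is March 25, 1997.
Next Sunday: March 30, 1997.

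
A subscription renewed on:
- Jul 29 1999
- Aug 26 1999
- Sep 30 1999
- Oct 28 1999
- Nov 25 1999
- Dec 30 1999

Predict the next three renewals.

All Thursdays; the gaps (28, 35, 28, 28, 35) vary with month length.
This is the last Thursday of each month.
Last Thursday of January 2000: Jan 27 2000.
Last Thursday of February 2000: Feb 24 2000.
Last Thursday of March 2000: Mar 30 2000.

Jan 27 2000, Feb 24 2000, Mar 30 2000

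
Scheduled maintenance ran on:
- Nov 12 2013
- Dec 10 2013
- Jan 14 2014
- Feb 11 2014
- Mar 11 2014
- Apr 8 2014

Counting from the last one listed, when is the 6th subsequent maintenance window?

Oct 14 2014

These are Tuesdays at 28- or 35-day spacing (28, 35, 28, 28, 28).
The pattern: 2nd Tuesday of the month.
2nd Tuesday of May 2014: May 13 2014.
2nd Tuesday of June 2014: Jun 10 2014.
July 2014 — 2nd Tuesday is Jul 8 2014.
August 2014 — 2nd Tuesday is Aug 12 2014.
September 2014 — 2nd Tuesday is Sep 9 2014.
2nd Tuesday of October 2014: Oct 14 2014.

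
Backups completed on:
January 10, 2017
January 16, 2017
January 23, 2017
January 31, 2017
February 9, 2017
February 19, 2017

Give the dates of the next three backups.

March 2, 2017; March 14, 2017; March 27, 2017

Gaps: 6, 7, 8, 9, 10 days — each gap is 1 larger than the previous one.
Next gap: 11 days. February 19, 2017 + 11 days = March 2, 2017.
Next gap: 12 days. March 2, 2017 + 12 days = March 14, 2017.
Next gap: 13 days. March 14, 2017 + 13 days = March 27, 2017.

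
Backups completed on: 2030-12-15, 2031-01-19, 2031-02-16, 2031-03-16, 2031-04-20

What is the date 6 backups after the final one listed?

Gaps: 35, 28, 28, 35 days — a mix of 28 and 35. Every date is a Sunday.
Each is the 3rd Sunday of its month.
3rd Sunday of May 2031: 2031-05-18.
3rd Sunday of June 2031: 2031-06-15.
3rd Sunday of July 2031: 2031-07-20.
3rd Sunday of August 2031: 2031-08-17.
September 2031 — 3rd Sunday is 2031-09-21.
October 2031 — 3rd Sunday is 2031-10-19.

2031-10-19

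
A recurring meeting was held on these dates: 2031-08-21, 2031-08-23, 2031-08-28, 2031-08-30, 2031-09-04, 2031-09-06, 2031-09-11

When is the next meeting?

Every event lands on a Thursday or Saturday (gaps cycle 2, 5, 2, 5, 2, 5).
So the schedule is: every Thursday and Saturday.
The following Saturday is 2031-09-13.

2031-09-13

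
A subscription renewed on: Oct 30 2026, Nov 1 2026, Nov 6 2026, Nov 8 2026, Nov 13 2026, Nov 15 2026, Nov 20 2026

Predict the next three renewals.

Nov 22 2026, Nov 27 2026, Nov 29 2026

Every event lands on a Friday or Sunday (gaps cycle 2, 5, 2, 5, 2, 5).
So the schedule is: every Friday and Sunday.
The following Sunday is Nov 22 2026.
Next Friday: Nov 27 2026.
The following Sunday is Nov 29 2026.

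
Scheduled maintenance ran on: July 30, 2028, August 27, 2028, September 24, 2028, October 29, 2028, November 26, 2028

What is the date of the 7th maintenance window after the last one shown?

June 24, 2029

These are Sundays with 28, 28, 35, 28-day gaps.
Each is the final Sunday of its month — July 30, 2028 is past the 28th, so '4th Sunday' doesn't fit.
December 2028 ends with Sunday December 31, 2028.
January 2029 ends with Sunday January 28, 2029.
February 2029 ends with Sunday February 25, 2029.
March 2029 ends with Sunday March 25, 2029.
April 2029 ends with Sunday April 29, 2029.
May 2029 ends with Sunday May 27, 2029.
June 2029 ends with Sunday June 24, 2029.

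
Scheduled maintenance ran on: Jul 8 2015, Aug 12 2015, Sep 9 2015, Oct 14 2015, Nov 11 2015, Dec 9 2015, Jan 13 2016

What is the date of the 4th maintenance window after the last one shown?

These are Wednesdays at 28- or 35-day spacing (35, 28, 35, 28, 28, 35).
The pattern: 2nd Wednesday of the month.
2nd Wednesday of February 2016: Feb 10 2016.
2nd Wednesday of March 2016: Mar 9 2016.
April 2016 — 2nd Wednesday is Apr 13 2016.
2nd Wednesday of May 2016: May 11 2016.

May 11 2016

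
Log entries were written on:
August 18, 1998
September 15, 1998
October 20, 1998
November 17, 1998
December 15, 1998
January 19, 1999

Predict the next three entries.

These are Tuesdays at 28- or 35-day spacing (28, 35, 28, 28, 35).
The pattern: 3rd Tuesday of the month.
3rd Tuesday of February 1999: February 16, 1999.
3rd Tuesday of March 1999: March 16, 1999.
April 1999 — 3rd Tuesday is April 20, 1999.

February 16, 1999; March 16, 1999; April 20, 1999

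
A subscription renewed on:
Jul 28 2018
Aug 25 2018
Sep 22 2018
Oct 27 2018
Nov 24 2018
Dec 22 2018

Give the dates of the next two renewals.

Gaps: 28, 28, 35, 28, 28 days — a mix of 28 and 35. Every date is a Saturday.
Each is the 4th Saturday of its month.
January 2019 — 4th Saturday is Jan 26 2019.
4th Saturday of February 2019: Feb 23 2019.

Jan 26 2019, Feb 23 2019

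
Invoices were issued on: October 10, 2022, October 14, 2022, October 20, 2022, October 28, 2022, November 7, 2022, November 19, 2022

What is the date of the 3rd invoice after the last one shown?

The spacing grows by 2 each time: 4, 6, 8, 10, 12 days.
Next gap: 14 days. November 19, 2022 + 14 days = December 3, 2022.
Next gap: 16 days. December 3, 2022 + 16 days = December 19, 2022.
Next gap: 18 days. December 19, 2022 + 18 days = January 6, 2023.

January 6, 2023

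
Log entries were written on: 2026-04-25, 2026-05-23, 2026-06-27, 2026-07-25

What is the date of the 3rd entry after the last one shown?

All dates are Saturdays, 28, 35, 28 days apart.
Specifically, the 4th Saturday of each month.
August 2026 — 4th Saturday is 2026-08-22.
September 2026 — 4th Saturday is 2026-09-26.
October 2026 — 4th Saturday is 2026-10-24.

2026-10-24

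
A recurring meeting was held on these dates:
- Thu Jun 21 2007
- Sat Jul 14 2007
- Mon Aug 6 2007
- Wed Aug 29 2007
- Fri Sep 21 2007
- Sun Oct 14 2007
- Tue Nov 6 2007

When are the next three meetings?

Gaps between consecutive events: 23, 23, 23, 23, 23, 23 days — a constant 23-day interval.
Tue Nov 6 2007 + 23 days = Thu Nov 29 2007.
Thu Nov 29 2007 + 23 days = Sat Dec 22 2007.
Sat Dec 22 2007 + 23 days = Mon Jan 14 2008.

Thu Nov 29 2007, Sat Dec 22 2007, Mon Jan 14 2008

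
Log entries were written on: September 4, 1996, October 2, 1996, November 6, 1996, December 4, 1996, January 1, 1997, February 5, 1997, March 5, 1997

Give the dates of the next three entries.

April 2, 1997; May 7, 1997; June 4, 1997

Gaps: 28, 35, 28, 28, 35, 28 days — a mix of 28 and 35. Every date is a Wednesday.
Each is the 1st Wednesday of its month.
1st Wednesday of April 1997: April 2, 1997.
1st Wednesday of May 1997: May 7, 1997.
1st Wednesday of June 1997: June 4, 1997.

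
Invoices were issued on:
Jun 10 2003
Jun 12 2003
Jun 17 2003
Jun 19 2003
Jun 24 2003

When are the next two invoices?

The gap pattern 2, 5, 2, 5 repeats every 2 events.
These are the Tuesdays and Thursdays of each week.
Next Thursday: Jun 26 2003.
The following Tuesday is Jul 1 2003.

Jun 26 2003, Jul 1 2003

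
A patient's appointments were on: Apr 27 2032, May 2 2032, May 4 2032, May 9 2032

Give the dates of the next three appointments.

May 11 2032, May 16 2032, May 18 2032

Gaps: 5, 2, 5 days — not constant, but cyclic with period 2.
The events fall on every Tuesday and Sunday.
The following Tuesday is May 11 2032.
Next Sunday: May 16 2032.
Next Tuesday: May 18 2032.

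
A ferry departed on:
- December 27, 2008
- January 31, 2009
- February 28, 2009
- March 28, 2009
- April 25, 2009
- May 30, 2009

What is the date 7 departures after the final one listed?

These are Saturdays with 35, 28, 28, 28, 35-day gaps.
Each is the final Saturday of its month — January 31, 2009 is past the 28th, so '4th Saturday' doesn't fit.
Last Saturday of June 2009: June 27, 2009.
July 2009 ends with Saturday July 25, 2009.
Last Saturday of August 2009: August 29, 2009.
Last Saturday of September 2009: September 26, 2009.
Last Saturday of October 2009: October 31, 2009.
November 2009 ends with Saturday November 28, 2009.
December 2009 ends with Saturday December 26, 2009.

December 26, 2009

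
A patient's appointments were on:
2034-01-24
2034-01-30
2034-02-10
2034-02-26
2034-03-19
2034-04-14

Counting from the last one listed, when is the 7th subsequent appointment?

Gaps: 6, 11, 16, 21, 26 days — each gap is 5 larger than the previous one.
Next gap: 31 days. 2034-04-14 + 31 days = 2034-05-15.
Next gap: 36 days. 2034-05-15 + 36 days = 2034-06-20.
Next gap: 41 days. 2034-06-20 + 41 days = 2034-07-31.
Next gap: 46 days. 2034-07-31 + 46 days = 2034-09-15.
Next gap: 51 days. 2034-09-15 + 51 days = 2034-11-05.
Next gap: 56 days. 2034-11-05 + 56 days = 2034-12-31.
Next gap: 61 days. 2034-12-31 + 61 days = 2035-03-02.

2035-03-02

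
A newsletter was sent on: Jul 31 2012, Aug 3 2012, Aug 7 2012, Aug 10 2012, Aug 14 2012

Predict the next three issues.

Aug 17 2012, Aug 21 2012, Aug 24 2012

Gaps: 3, 4, 3, 4 days — not constant, but cyclic with period 2.
The events fall on every Tuesday and Friday.
The following Friday is Aug 17 2012.
Next Tuesday: Aug 21 2012.
The following Friday is Aug 24 2012.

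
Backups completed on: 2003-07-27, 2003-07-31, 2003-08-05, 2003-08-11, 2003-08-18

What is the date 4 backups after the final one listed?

Gaps: 4, 5, 6, 7 days — each gap is 1 larger than the previous one.
Next gap: 8 days. 2003-08-18 + 8 days = 2003-08-26.
Next gap: 9 days. 2003-08-26 + 9 days = 2003-09-04.
Next gap: 10 days. 2003-09-04 + 10 days = 2003-09-14.
Next gap: 11 days. 2003-09-14 + 11 days = 2003-09-25.

2003-09-25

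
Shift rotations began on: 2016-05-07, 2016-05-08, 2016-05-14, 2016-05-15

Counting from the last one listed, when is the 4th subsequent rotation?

Every event lands on a Saturday or Sunday (gaps cycle 1, 6, 1).
So the schedule is: every Saturday and Sunday.
The following Saturday is 2016-05-21.
The following Sunday is 2016-05-22.
The following Saturday is 2016-05-28.
The following Sunday is 2016-05-29.

2016-05-29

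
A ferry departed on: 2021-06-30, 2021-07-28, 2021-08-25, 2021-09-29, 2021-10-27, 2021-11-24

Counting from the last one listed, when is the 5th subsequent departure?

2022-04-27

Every date is a Wednesday; gaps 28, 28, 35, 28, 28 days.
Each is the last Wednesday of its month (at least one falls on the 29th or later, ruling out '4th Wednesday').
Last Wednesday of December 2021: 2021-12-29.
Last Wednesday of January 2022: 2022-01-26.
February 2022 ends with Wednesday 2022-02-23.
March 2022 ends with Wednesday 2022-03-30.
Last Wednesday of April 2022: 2022-04-27.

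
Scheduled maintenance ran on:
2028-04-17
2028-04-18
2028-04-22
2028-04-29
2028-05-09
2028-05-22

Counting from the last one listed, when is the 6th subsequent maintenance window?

2028-10-10

Gaps: 1, 4, 7, 10, 13 days — each gap is 3 larger than the previous one.
Next gap: 16 days. 2028-05-22 + 16 days = 2028-06-07.
Next gap: 19 days. 2028-06-07 + 19 days = 2028-06-26.
Next gap: 22 days. 2028-06-26 + 22 days = 2028-07-18.
Next gap: 25 days. 2028-07-18 + 25 days = 2028-08-12.
Next gap: 28 days. 2028-08-12 + 28 days = 2028-09-09.
Next gap: 31 days. 2028-09-09 + 31 days = 2028-10-10.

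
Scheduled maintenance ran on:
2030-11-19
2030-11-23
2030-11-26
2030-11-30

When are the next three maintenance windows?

2030-12-03, 2030-12-07, 2030-12-10

Every event lands on a Tuesday or Saturday (gaps cycle 4, 3, 4).
So the schedule is: every Tuesday and Saturday.
Next Tuesday: 2030-12-03.
The following Saturday is 2030-12-07.
Next Tuesday: 2030-12-10.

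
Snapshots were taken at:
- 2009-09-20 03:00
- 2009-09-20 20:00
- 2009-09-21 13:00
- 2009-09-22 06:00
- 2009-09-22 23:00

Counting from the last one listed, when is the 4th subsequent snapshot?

2009-09-25 19:00

The interval is a steady 17 hours (17, 17, 17, 17).
2009-09-22 23:00 + 17 h = 2009-09-23 16:00.
2009-09-23 16:00 + 17 h = 2009-09-24 09:00.
2009-09-24 09:00 + 17 h = 2009-09-25 02:00.
2009-09-25 02:00 + 17 h = 2009-09-25 19:00.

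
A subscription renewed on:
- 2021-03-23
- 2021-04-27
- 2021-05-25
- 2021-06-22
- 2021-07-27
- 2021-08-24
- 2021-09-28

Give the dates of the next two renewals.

2021-10-26, 2021-11-23

These are Tuesdays at 28- or 35-day spacing (35, 28, 28, 35, 28, 35).
The pattern: 4th Tuesday of the month.
October 2021 — 4th Tuesday is 2021-10-26.
November 2021 — 4th Tuesday is 2021-11-23.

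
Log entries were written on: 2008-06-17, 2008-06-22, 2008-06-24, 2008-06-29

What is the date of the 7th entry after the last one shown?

2008-07-22

Every event lands on a Tuesday or Sunday (gaps cycle 5, 2, 5).
So the schedule is: every Tuesday and Sunday.
The following Tuesday is 2008-07-01.
Next Sunday: 2008-07-06.
Next Tuesday: 2008-07-08.
The following Sunday is 2008-07-13.
The following Tuesday is 2008-07-15.
Next Sunday: 2008-07-20.
The following Tuesday is 2008-07-22.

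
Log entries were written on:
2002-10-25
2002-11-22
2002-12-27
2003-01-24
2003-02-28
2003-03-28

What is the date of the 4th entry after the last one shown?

Gaps: 28, 35, 28, 35, 28 days — a mix of 28 and 35. Every date is a Friday.
Each is the 4th Friday of its month.
April 2003 — 4th Friday is 2003-04-25.
May 2003 — 4th Friday is 2003-05-23.
June 2003 — 4th Friday is 2003-06-27.
July 2003 — 4th Friday is 2003-07-25.

2003-07-25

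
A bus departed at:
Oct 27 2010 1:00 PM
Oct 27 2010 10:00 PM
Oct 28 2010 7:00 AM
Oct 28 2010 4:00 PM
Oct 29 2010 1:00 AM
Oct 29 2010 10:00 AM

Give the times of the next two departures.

Oct 29 2010 7:00 PM, Oct 30 2010 4:00 AM

Gaps: 9, 9, 9, 9, 9 hours — each event is 9 hours after the previous one.
Oct 29 2010 10:00 AM + 9 h = Oct 29 2010 7:00 PM.
Oct 29 2010 7:00 PM + 9 h = Oct 30 2010 4:00 AM.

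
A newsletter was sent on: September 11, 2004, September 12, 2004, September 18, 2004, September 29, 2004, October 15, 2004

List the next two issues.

November 5, 2004; December 1, 2004

Intervals are 1, 6, 11, 16 days — an arithmetic progression with common difference 5.
Next gap: 21 days. October 15, 2004 + 21 days = November 5, 2004.
Next gap: 26 days. November 5, 2004 + 26 days = December 1, 2004.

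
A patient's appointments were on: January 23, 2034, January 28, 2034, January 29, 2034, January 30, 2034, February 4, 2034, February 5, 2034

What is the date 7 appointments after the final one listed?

Gaps: 5, 1, 1, 5, 1 days — not constant, but cyclic with period 3.
The events fall on every Monday, Saturday and Sunday.
Next Monday: February 6, 2034.
The following Saturday is February 11, 2034.
Next Sunday: February 12, 2034.
The following Monday is February 13, 2034.
Next Saturday: February 18, 2034.
Next Sunday: February 19, 2034.
Next Monday: February 20, 2034.

February 20, 2034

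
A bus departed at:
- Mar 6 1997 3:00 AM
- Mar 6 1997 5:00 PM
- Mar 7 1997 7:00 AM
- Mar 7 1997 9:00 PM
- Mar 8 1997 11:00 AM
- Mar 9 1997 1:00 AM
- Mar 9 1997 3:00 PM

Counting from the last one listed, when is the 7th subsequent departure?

Gaps: 14, 14, 14, 14, 14, 14 hours — each event is 14 hours after the previous one.
Mar 9 1997 3:00 PM + 14 h = Mar 10 1997 5:00 AM.
Mar 10 1997 5:00 AM + 14 h = Mar 10 1997 7:00 PM.
Mar 10 1997 7:00 PM + 14 h = Mar 11 1997 9:00 AM.
Mar 11 1997 9:00 AM + 14 h = Mar 11 1997 11:00 PM.
Mar 11 1997 11:00 PM + 14 h = Mar 12 1997 1:00 PM.
Mar 12 1997 1:00 PM + 14 h = Mar 13 1997 3:00 AM.
Mar 13 1997 3:00 AM + 14 h = Mar 13 1997 5:00 PM.

Mar 13 1997 5:00 PM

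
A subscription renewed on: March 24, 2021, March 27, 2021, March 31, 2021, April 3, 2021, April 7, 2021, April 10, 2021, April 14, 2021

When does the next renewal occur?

The gap pattern 3, 4, 3, 4, 3, 4 repeats every 2 events.
These are the Wednesdays and Saturdays of each week.
Next Saturday: April 17, 2021.

April 17, 2021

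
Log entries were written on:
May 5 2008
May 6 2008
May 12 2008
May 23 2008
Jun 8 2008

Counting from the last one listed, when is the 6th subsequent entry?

The spacing grows by 5 each time: 1, 6, 11, 16 days.
Next gap: 21 days. Jun 8 2008 + 21 days = Jun 29 2008.
Next gap: 26 days. Jun 29 2008 + 26 days = Jul 25 2008.
Next gap: 31 days. Jul 25 2008 + 31 days = Aug 25 2008.
Next gap: 36 days. Aug 25 2008 + 36 days = Sep 30 2008.
Next gap: 41 days. Sep 30 2008 + 41 days = Nov 10 2008.
Next gap: 46 days. Nov 10 2008 + 46 days = Dec 26 2008.

Dec 26 2008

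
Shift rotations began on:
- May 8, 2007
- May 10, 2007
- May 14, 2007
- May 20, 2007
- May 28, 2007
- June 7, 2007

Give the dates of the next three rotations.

Gaps: 2, 4, 6, 8, 10 days — each gap is 2 larger than the previous one.
Next gap: 12 days. June 7, 2007 + 12 days = June 19, 2007.
Next gap: 14 days. June 19, 2007 + 14 days = July 3, 2007.
Next gap: 16 days. July 3, 2007 + 16 days = July 19, 2007.

June 19, 2007; July 3, 2007; July 19, 2007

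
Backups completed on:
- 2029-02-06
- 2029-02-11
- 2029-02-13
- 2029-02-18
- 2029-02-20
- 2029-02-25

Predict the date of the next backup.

Every event lands on a Tuesday or Sunday (gaps cycle 5, 2, 5, 2, 5).
So the schedule is: every Tuesday and Sunday.
Next Tuesday: 2029-02-27.

2029-02-27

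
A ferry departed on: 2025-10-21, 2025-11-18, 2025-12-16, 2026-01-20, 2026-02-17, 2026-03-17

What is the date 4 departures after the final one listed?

These are Tuesdays at 28- or 35-day spacing (28, 28, 35, 28, 28).
The pattern: 3rd Tuesday of the month.
April 2026 — 3rd Tuesday is 2026-04-21.
May 2026 — 3rd Tuesday is 2026-05-19.
June 2026 — 3rd Tuesday is 2026-06-16.
3rd Tuesday of July 2026: 2026-07-21.

2026-07-21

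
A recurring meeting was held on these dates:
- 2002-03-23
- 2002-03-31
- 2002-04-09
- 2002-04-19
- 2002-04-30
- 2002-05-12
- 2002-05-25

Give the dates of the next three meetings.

The spacing grows by 1 each time: 8, 9, 10, 11, 12, 13 days.
Next gap: 14 days. 2002-05-25 + 14 days = 2002-06-08.
Next gap: 15 days. 2002-06-08 + 15 days = 2002-06-23.
Next gap: 16 days. 2002-06-23 + 16 days = 2002-07-09.

2002-06-08, 2002-06-23, 2002-07-09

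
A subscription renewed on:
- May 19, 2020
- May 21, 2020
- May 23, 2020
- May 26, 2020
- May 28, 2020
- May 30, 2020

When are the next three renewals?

June 2, 2020; June 4, 2020; June 6, 2020

Every event lands on a Tuesday or Thursday or Saturday (gaps cycle 2, 2, 3, 2, 2).
So the schedule is: every Tuesday, Thursday and Saturday.
The following Tuesday is June 2, 2020.
Next Thursday: June 4, 2020.
The following Saturday is June 6, 2020.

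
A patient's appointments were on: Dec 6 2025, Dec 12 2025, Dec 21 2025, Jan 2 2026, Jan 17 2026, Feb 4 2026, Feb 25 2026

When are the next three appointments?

Gaps: 6, 9, 12, 15, 18, 21 days — each gap is 3 larger than the previous one.
Next gap: 24 days. Feb 25 2026 + 24 days = Mar 21 2026.
Next gap: 27 days. Mar 21 2026 + 27 days = Apr 17 2026.
Next gap: 30 days. Apr 17 2026 + 30 days = May 17 2026.

Mar 21 2026, Apr 17 2026, May 17 2026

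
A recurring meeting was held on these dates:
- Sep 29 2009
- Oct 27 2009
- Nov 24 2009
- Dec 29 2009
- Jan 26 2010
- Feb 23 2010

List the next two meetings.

Mar 30 2010, Apr 27 2010

All Tuesdays; the gaps (28, 28, 35, 28, 28) vary with month length.
This is the last Tuesday of each month.
Last Tuesday of March 2010: Mar 30 2010.
Last Tuesday of April 2010: Apr 27 2010.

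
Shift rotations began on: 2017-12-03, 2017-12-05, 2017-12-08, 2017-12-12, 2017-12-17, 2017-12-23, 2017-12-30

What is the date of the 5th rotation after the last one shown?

2018-02-18

Gaps: 2, 3, 4, 5, 6, 7 days — each gap is 1 larger than the previous one.
Next gap: 8 days. 2017-12-30 + 8 days = 2018-01-07.
Next gap: 9 days. 2018-01-07 + 9 days = 2018-01-16.
Next gap: 10 days. 2018-01-16 + 10 days = 2018-01-26.
Next gap: 11 days. 2018-01-26 + 11 days = 2018-02-06.
Next gap: 12 days. 2018-02-06 + 12 days = 2018-02-18.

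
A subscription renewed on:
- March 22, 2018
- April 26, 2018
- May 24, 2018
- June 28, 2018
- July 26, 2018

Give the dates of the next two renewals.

All dates are Thursdays, 35, 28, 35, 28 days apart.
Specifically, the 4th Thursday of each month.
4th Thursday of August 2018: August 23, 2018.
4th Thursday of September 2018: September 27, 2018.

August 23, 2018; September 27, 2018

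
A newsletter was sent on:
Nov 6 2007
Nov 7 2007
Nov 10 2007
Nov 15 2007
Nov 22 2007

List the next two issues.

Dec 1 2007, Dec 12 2007

Gaps: 1, 3, 5, 7 days — each gap is 2 larger than the previous one.
Next gap: 9 days. Nov 22 2007 + 9 days = Dec 1 2007.
Next gap: 11 days. Dec 1 2007 + 11 days = Dec 12 2007.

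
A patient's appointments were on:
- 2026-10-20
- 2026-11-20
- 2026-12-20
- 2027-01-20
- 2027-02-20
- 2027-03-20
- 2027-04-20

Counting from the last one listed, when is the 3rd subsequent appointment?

Gaps: 31, 30, 31, 31, 28, 31 days — not constant. Every event is on the 20th of the month.
Pattern: the 20th of each month.
Next: May 2027 → 2027-05-20.
June 2027: 2027-06-20.
Next: July 2027 → 2027-07-20.

2027-07-20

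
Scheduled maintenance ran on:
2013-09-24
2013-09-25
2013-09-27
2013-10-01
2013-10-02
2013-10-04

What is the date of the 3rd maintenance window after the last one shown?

The gap pattern 1, 2, 4, 1, 2 repeats every 3 events.
These are the Tuesdays, Wednesdays and Fridays of each week.
The following Tuesday is 2013-10-08.
Next Wednesday: 2013-10-09.
Next Friday: 2013-10-11.

2013-10-11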